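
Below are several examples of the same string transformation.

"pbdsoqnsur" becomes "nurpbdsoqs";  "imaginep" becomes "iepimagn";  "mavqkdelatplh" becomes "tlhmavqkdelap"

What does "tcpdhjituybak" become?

yaktcpdhjitub

The transformation: move the last 3 characters to the front (rotate right by 3), then swap the first and last characters.
"tcpdhjituybak" → "baktcpdhjituy" → "yaktcpdhjitub".
(Check on "pbdsoqnsur": → "surpbdsoqn" → "nurpbdsoqs" ✓)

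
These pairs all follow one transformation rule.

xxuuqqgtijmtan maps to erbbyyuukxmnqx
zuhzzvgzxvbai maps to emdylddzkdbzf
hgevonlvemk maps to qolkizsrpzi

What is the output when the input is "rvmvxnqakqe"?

What's happening: move the last 2 characters to the front (rotate right by 2), then shift every letter 4 places forward in the alphabet (wrapping around).
Working it through for "rvmvxnqakqe": intermediate "qervmvxnqak", final "uivzqzbrueo".

uivzqzbrueo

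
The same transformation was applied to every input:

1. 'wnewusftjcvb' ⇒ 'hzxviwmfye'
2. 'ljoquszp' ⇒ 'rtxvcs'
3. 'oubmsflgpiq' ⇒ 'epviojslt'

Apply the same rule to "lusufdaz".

vxigdc

The rule is to delete the first 2 characters, then shift every letter 3 places forward in the alphabet (wrapping around).
Starting from "lusufdaz": after the first operation, "sufdaz"; after the second, "vxigdc".
(Check on "wnewusftjcvb": → "ewusftjcvb" → "hzxviwmfye" ✓)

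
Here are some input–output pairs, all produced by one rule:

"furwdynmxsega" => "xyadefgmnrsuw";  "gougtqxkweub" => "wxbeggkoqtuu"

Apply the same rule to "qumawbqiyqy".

In each case the input is transformed by: sort the characters into alphabetical order, then move the last 2 characters to the front (rotate right by 2).
For "qumawbqiyqy", step one produces "abimqqquwyy"; step two turns that into "yyabimqqquw".

yyabimqqquw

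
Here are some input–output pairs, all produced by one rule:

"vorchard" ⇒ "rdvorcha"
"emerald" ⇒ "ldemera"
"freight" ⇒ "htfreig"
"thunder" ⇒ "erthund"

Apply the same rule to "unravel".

elunrav

In each case the input is transformed by: move the last 2 characters to the front (rotate right by 2).
On "unravel" that produces "elunrav".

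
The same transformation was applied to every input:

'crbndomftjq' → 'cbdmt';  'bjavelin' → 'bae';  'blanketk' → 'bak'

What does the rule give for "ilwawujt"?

Rule — keep every other character starting from the first (positions 1st, 3rd, 5th, ...), then delete the last character.
On "ilwawujt": the first step gives "iwwj", and the second then gives "iww".

iww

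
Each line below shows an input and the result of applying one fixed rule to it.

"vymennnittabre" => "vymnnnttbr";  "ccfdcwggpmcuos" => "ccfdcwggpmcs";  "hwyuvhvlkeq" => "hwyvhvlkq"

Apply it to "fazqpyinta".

fzqpynt

What's happening: remove every vowel.
"fazqpyinta" → "fzqpynt".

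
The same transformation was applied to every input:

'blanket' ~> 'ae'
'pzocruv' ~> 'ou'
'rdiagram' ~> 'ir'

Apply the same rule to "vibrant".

Rule — keep one character in every 3, starting at position 3 (positions 3rd, 6th, 9th, ...).
For "vibrant" the result is "bn".

bn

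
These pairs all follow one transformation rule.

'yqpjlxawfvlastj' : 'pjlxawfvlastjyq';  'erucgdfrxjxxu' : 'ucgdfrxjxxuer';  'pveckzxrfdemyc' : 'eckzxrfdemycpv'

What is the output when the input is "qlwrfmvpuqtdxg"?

wrfmvpuqtdxgql

Rule — move the first 2 characters to the end (rotate left by 2).
Applying that to "qlwrfmvpuqtdxg" gives "wrfmvpuqtdxgql".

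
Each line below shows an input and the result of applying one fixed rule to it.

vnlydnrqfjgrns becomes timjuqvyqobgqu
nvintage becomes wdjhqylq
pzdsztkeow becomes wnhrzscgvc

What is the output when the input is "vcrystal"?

vwdoyfub

Each output is the input with this applied: shift every letter 3 places forward in the alphabet (wrapping around), then swap the front and back halves of the string.
Working it through for "vcrystal": intermediate "yfubvwdo", final "vwdoyfub".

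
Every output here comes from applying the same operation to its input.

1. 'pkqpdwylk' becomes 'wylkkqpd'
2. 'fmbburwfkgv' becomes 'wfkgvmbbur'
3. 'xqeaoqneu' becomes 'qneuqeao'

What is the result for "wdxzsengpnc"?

Rule — delete the first character, then swap the front and back halves of the string.
Working it through for "wdxzsengpnc": intermediate "dxzsengpnc", final "ngpncdxzse".

ngpncdxzse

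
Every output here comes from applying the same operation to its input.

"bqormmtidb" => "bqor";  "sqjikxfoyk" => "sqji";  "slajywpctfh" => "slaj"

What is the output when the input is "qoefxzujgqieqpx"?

The pattern: keep only the first 4 characters.
"qoefxzujgqieqpx" → "qoef".

qoef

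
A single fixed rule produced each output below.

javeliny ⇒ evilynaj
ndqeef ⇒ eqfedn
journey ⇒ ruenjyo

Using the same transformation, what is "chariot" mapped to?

Rule — move the first 2 characters to the end (rotate left by 2), then swap each adjacent pair of characters (1↔2, 3↔4, ...).
"chariot" → "raoicth".
(Check on "ndqeef": → "qeefnd" → "eqfedn" ✓)

raoicth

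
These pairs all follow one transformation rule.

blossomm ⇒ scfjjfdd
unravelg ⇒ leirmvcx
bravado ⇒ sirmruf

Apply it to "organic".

What's happening: shift every letter 9 places backward in the alphabet (wrapping around).
Applying that to "organic" gives "fixrezt".

fixrezt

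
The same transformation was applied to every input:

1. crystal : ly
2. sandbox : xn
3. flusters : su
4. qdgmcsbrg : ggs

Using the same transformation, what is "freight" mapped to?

The transformation: move the last 3 characters to the front (rotate right by 3), then keep one character in every 3, starting at position 3 (positions 3rd, 6th, 9th, ...).
For "freight", step one produces "ghtfrei"; step two turns that into "te".
(Check on "qdgmcsbrg": → "brgqdgmcs" → "ggs" ✓)

te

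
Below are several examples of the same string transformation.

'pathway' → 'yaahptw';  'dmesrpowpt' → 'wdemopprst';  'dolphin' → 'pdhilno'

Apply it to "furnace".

uacefnr

Looking at the pairs, the operation is to sort the characters into alphabetical order, then move the last character to the front.
Applying both steps to "furnace": "acefnru", then "uacefnr".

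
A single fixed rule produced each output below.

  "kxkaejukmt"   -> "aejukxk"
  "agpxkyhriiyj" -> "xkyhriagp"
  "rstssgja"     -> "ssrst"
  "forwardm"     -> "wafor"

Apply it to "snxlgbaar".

Each output is the input with this applied: delete the last 3 characters, then move the first 3 characters to the end (rotate left by 3).
For "snxlgbaar", step one produces "snxlgb"; step two turns that into "lgbsnx".

lgbsnx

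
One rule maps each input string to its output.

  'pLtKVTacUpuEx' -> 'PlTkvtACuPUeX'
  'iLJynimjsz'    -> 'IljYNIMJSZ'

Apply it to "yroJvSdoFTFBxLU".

YROjVsDOftfbXlu

Rule — flip the case of every letter.
On "yroJvSdoFTFBxLU" that produces "YROjVsDOftfbXlu".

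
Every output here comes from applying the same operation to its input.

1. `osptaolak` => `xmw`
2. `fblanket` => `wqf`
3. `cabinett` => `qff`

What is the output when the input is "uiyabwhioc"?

The transformation: shift every letter 12 places forward in the alphabet (wrapping around), then keep only the last 3 characters.
For "uiyabwhioc" the result is "uao".

uao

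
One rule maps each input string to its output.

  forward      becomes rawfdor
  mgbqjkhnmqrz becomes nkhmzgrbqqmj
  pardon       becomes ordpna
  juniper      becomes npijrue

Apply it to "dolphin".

lhpdnoi

Looking at the pairs, the operation is to take characters alternately from the front and the back (1st, last, 2nd, 2nd-last, ...), then move the last 3 characters to the front (rotate right by 3).
On "dolphin": the first step gives "dnoilhp", and the second then gives "lhpdnoi".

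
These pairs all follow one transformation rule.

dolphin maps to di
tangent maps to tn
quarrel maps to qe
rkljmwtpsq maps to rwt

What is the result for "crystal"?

The pattern: swap each adjacent pair of characters (1↔2, 3↔4, ...), then keep one character in every 3, starting at position 2 (positions 2nd, 5th, 8th, ...).
On "crystal" that produces "ca".

ca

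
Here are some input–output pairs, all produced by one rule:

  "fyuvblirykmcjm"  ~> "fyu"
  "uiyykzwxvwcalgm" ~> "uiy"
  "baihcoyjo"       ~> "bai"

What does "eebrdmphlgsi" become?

eeb

The pattern: keep only the first 3 characters.
So "eebrdmphlgsi" becomes "eeb".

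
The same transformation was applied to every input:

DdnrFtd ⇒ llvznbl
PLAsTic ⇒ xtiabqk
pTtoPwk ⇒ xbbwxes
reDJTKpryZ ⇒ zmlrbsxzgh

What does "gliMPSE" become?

otquxam

The pattern: shift every letter 8 places forward in the alphabet (wrapping around), then convert every letter to lowercase.
On "gliMPSE": the first step gives "otqUXAM", and the second then gives "otquxam".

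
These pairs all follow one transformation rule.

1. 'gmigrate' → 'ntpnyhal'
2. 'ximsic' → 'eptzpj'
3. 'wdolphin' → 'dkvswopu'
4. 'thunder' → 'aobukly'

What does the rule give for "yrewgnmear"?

fyldnutlhy

The transformation: shift every letter 7 places forward in the alphabet (wrapping around).
Doing the same to "yrewgnmear": "fyldnutlhy".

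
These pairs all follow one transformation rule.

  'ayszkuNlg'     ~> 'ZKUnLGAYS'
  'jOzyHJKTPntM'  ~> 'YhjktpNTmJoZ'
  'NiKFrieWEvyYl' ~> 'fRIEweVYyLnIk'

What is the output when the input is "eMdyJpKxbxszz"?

The transformation: move the first 3 characters to the end (rotate left by 3), then flip the case of every letter.
On "eMdyJpKxbxszz" that produces "YjPkXBXSZZEmD".

YjPkXBXSZZEmD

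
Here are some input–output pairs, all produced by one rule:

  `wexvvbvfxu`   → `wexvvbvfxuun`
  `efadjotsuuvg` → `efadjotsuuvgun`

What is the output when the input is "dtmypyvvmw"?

dtmypyvvmwun

What's happening: append "un".
"dtmypyvvmw" → "dtmypyvvmwun".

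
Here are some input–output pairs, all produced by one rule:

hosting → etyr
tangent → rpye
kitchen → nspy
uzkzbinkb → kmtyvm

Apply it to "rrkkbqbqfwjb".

vmbmbqhum

Rule — shift every letter 11 places forward in the alphabet (wrapping around), then delete the first 3 characters.
So "rrkkbqbqfwjb" becomes "vmbmbqhum".
(Check on "tangent": → "elyrpye" → "rpye" ✓)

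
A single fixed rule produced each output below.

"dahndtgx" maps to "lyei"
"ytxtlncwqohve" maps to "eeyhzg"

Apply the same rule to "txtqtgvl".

ibrw

Looking at the pairs, the operation is to keep every other character starting from the second (positions 2nd, 4th, 6th, ...), then shift every letter 11 places forward in the alphabet (wrapping around).
Working it through for "txtqtgvl": intermediate "xqgl", final "ibrw".
(Check on "dahndtgx": → "antx" → "lyei" ✓)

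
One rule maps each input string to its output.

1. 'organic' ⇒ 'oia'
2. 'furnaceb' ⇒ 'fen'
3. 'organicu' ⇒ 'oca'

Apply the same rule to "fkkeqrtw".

fte

What's happening: take characters alternately from the front and the back (1st, last, 2nd, 2nd-last, ...), then keep one character in every 3, starting at position 1 (positions 1st, 4th, 7th, ...).
"fkkeqrtw" → "fwktkreq" → "fte".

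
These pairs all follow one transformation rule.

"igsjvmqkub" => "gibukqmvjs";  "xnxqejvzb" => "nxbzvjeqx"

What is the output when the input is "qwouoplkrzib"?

Rule — reverse the string, then move the last 2 characters to the front (rotate right by 2).
Starting from "qwouoplkrzib": after the first operation, "bizrklpouowq"; after the second, "wqbizrklpouo".

wqbizrklpouo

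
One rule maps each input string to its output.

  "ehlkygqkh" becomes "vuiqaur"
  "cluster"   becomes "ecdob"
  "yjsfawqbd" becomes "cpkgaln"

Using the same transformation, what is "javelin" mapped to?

fovsx

The pattern: shift every letter 10 places forward in the alphabet (wrapping around), then delete the first 2 characters.
"javelin" → "tkfovsx" → "fovsx".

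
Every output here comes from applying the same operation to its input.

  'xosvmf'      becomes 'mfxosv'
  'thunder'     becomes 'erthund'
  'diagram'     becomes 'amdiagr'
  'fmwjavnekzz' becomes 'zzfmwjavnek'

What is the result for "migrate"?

Each output is the input with this applied: move the last 2 characters to the front (rotate right by 2).
For "migrate" the result is "temigra".

temigra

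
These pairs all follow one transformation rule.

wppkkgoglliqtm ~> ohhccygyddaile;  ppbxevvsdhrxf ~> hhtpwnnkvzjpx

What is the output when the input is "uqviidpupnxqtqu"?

minaavhmhfpilim

Each output is the input with this applied: shift every letter 8 places backward in the alphabet (wrapping around).
"uqviidpupnxqtqu" → "minaavhmhfpilim".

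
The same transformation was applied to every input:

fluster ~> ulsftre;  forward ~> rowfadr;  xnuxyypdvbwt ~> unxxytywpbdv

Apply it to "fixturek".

Each output is the input with this applied: move the first 2 characters to the end (rotate left by 2), then take characters alternately from the front and the back (1st, last, 2nd, 2nd-last, ...).
For "fixturek", step one produces "xturekfi"; step two turns that into "xitfukre".

xitfukre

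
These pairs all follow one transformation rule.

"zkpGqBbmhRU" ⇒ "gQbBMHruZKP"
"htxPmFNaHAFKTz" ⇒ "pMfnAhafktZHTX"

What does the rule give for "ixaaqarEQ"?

In each case the input is transformed by: move the first 3 characters to the end (rotate left by 3), then flip the case of every letter.
Working it through for "ixaaqarEQ": intermediate "aqarEQixa", final "AQAReqIXA".

AQAReqIXA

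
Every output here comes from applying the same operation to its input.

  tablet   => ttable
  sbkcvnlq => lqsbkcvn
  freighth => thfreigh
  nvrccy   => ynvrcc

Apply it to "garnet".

tgarne

Looking at the pairs, the operation is to move the first 2 characters to the end (rotate left by 2), then swap the front and back halves of the string.
On "garnet": the first step gives "rnetga", and the second then gives "tgarne".
(Check on "sbkcvnlq": → "kcvnlqsb" → "lqsbkcvn" ✓)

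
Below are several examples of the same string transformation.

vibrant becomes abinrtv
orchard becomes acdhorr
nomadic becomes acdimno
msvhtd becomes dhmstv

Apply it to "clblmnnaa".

aabcllmnn

Each output is the input with this applied: sort the characters into alphabetical order.
Doing the same to "clblmnnaa": "aabcllmnn".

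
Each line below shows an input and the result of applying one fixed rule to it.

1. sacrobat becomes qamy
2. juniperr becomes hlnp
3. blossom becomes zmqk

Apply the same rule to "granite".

The transformation: shift every letter 2 places backward in the alphabet (wrapping around), then keep every other character starting from the first (positions 1st, 3rd, 5th, ...).
For "granite", step one produces "epylgrc"; step two turns that into "eygc".

eygc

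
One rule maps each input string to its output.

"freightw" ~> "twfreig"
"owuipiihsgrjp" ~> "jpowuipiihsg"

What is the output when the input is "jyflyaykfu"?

What's happening: move the last 3 characters to the front (rotate right by 3), then delete the first character.
Applying both steps to "jyflyaykfu": "kfujyflyay", then "fujyflyay".

fujyflyay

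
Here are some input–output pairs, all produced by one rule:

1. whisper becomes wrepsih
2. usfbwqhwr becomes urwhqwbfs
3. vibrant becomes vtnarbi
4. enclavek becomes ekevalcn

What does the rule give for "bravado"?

bodavar

The rule is to reverse the string, then move the last character to the front.
On "bravado" that produces "bodavar".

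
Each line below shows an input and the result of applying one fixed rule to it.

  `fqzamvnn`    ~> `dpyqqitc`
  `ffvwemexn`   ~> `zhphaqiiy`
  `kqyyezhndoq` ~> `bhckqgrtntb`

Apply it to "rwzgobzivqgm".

Looking at the pairs, the operation is to move the first 3 characters to the end (rotate left by 3), then shift every letter 3 places forward in the alphabet (wrapping around).
On "rwzgobzivqgm": the first step gives "gobzivqgmrwz", and the second then gives "jreclytjpuzc".

jreclytjpuzc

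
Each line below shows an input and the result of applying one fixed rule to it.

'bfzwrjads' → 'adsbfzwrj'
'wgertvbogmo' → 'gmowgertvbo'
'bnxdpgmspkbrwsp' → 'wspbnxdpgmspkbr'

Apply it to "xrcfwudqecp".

In each case the input is transformed by: move the last 3 characters to the front (rotate right by 3).
On "xrcfwudqecp" that produces "ecpxrcfwudq".

ecpxrcfwudq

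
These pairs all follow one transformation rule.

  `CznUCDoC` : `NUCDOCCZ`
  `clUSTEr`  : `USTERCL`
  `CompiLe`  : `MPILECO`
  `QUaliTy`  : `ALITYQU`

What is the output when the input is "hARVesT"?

RVESTHA

The rule is to move the first 2 characters to the end (rotate left by 2), then convert every letter to uppercase.
"hARVesT" → "RVesThA" → "RVESTHA".
(Check on "clUSTEr": → "USTErcl" → "USTERCL" ✓)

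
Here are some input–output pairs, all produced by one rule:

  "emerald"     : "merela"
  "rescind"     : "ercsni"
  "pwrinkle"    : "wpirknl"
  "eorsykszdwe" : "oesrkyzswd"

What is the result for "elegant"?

Each output is the input with this applied: delete the last character, then swap each adjacent pair of characters (1↔2, 3↔4, ...).
For "elegant", step one produces "elegan"; step two turns that into "legena".

legena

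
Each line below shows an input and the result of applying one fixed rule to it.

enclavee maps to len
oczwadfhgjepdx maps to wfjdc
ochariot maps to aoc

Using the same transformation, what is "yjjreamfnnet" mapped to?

Looking at the pairs, the operation is to move the first 3 characters to the end (rotate left by 3), then keep one character in every 3, starting at position 1 (positions 1st, 4th, 7th, ...).
On "yjjreamfnnet": the first step gives "reamfnnetyjj", and the second then gives "rmny".

rmny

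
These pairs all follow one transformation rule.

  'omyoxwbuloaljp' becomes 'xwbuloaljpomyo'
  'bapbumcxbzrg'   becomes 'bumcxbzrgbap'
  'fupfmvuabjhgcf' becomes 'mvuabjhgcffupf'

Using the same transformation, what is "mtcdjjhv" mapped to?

In each case the input is transformed by: swap the front and back halves of the string, then move the last 3 characters to the front (rotate right by 3).
On "mtcdjjhv" that produces "tcdjjhvm".
(Check on "omyoxwbuloaljp": → "uloaljpomyoxwb" → "xwbuloaljpomyo" ✓)

tcdjjhvm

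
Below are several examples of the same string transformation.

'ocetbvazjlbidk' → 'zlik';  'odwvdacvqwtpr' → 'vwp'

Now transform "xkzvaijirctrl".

icr

The transformation: keep every other character starting from the second (positions 2nd, 4th, 6th, ...), then delete the first 3 characters.
For "xkzvaijirctrl", step one produces "kviicr"; step two turns that into "icr".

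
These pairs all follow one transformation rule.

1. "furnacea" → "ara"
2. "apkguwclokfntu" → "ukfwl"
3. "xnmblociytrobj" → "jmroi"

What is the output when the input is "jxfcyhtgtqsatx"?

xfshg

What's happening: take characters alternately from the front and the back (1st, last, 2nd, 2nd-last, ...), then keep one character in every 3, starting at position 2 (positions 2nd, 5th, 8th, ...).
Applying both steps to "jxfcyhtgtqsatx": "jxxtfacsyqhttg", then "xfshg".
(Check on "xnmblociytrobj": → "xjnbmobrltoyci" → "jmroi" ✓)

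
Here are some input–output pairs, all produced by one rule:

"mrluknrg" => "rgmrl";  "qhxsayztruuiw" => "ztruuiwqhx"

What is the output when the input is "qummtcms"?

msqum

In each case the input is transformed by: move the first 3 characters to the end (rotate left by 3), then delete the first 3 characters.
Working it through for "qummtcms": intermediate "mtcmsqum", final "msqum".
(Check on "qhxsayztruuiw": → "sayztruuiwqhx" → "ztruuiwqhx" ✓)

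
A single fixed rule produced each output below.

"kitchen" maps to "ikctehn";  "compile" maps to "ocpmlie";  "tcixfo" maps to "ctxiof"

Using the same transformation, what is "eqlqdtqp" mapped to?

qeqltdpq

Rule — swap each adjacent pair of characters (1↔2, 3↔4, ...).
For "eqlqdtqp" the result is "qeqltdpq".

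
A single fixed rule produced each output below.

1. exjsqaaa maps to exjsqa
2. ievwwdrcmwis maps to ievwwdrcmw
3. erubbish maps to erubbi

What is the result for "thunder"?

The rule is to delete the last 2 characters.
So "thunder" becomes "thund".

thund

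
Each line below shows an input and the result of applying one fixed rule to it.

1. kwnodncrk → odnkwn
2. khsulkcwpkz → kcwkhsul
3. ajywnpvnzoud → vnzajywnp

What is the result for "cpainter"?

aincp

Each output is the input with this applied: delete the last 3 characters, then move the last 3 characters to the front (rotate right by 3).
Starting from "cpainter": after the first operation, "cpain"; after the second, "aincp".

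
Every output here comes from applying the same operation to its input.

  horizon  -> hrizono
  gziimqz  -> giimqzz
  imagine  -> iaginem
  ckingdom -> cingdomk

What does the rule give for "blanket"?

banketl

The rule is to move the first character to the end, then swap the first and last characters.
Applying both steps to "blanket": "lanketb", then "banketl".
(Check on "gziimqz": → "ziimqzg" → "giimqzz" ✓)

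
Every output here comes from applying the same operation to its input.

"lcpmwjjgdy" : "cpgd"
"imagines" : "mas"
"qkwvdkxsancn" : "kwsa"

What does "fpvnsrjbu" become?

The pattern: swap each adjacent pair of characters (1↔2, 3↔4, ...), then keep one character in every 3, starting at position 1 (positions 1st, 4th, 7th, ...).
Working it through for "fpvnsrjbu": intermediate "pfnvrsbju", final "pvb".
(Check on "lcpmwjjgdy": → "clmpjwgjyd" → "cpgd" ✓)

pvb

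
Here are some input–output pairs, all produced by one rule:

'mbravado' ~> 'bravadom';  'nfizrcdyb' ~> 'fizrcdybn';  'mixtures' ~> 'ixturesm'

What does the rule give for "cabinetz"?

abinetzc

The transformation: move the first character to the end.
For "cabinetz" the result is "abinetzc".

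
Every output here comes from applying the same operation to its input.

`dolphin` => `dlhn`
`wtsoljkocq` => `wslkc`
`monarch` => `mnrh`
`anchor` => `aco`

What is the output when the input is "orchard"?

What's happening: keep every other character starting from the first (positions 1st, 3rd, 5th, ...).
"orchard" → "ocad".

ocad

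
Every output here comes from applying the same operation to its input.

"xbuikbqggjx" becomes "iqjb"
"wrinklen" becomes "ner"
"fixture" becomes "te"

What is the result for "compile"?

pe

Looking at the pairs, the operation is to move the first 2 characters to the end (rotate left by 2), then keep one character in every 3, starting at position 2 (positions 2nd, 5th, 8th, ...).
Working it through for "compile": intermediate "mpileco", final "pe".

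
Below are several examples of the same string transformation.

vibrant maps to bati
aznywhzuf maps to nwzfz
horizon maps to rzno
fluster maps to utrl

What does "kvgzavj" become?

gajv

The transformation: move the first 2 characters to the end (rotate left by 2), then keep every other character starting from the first (positions 1st, 3rd, 5th, ...).
Working it through for "kvgzavj": intermediate "gzavjkv", final "gajv".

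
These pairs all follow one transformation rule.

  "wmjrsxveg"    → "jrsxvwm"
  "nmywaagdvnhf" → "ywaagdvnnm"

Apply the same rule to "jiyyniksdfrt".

yyniksdfji

The pattern: delete the last 2 characters, then move the first 2 characters to the end (rotate left by 2).
Starting from "jiyyniksdfrt": after the first operation, "jiyyniksdf"; after the second, "yyniksdfji".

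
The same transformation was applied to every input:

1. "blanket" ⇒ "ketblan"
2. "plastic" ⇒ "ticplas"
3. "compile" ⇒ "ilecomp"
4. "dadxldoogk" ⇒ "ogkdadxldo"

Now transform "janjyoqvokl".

What's happening: move the last 3 characters to the front (rotate right by 3).
"janjyoqvokl" → "okljanjyoqv".

okljanjyoqv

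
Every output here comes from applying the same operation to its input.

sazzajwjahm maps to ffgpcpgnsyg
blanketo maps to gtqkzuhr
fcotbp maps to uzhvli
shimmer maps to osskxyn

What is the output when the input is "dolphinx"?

rvnotdju

Rule — move the first 2 characters to the end (rotate left by 2), then shift every letter 6 places forward in the alphabet (wrapping around).
Doing the same to "dolphinx": "rvnotdju".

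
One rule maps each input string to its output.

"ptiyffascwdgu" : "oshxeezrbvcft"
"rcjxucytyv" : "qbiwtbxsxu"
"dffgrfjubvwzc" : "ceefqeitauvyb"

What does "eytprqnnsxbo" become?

In each case the input is transformed by: shift every letter 1 place backward in the alphabet (wrapping around).
Doing the same to "eytprqnnsxbo": "dxsoqpmmrwan".

dxsoqpmmrwan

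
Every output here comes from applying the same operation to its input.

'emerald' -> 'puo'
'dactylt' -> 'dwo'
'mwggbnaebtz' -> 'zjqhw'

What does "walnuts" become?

Rule — keep every other character starting from the second (positions 2nd, 4th, 6th, ...), then shift every letter 3 places forward in the alphabet (wrapping around).
On "walnuts" that produces "dqw".
(Check on "dactylt": → "atl" → "dwo" ✓)

dqw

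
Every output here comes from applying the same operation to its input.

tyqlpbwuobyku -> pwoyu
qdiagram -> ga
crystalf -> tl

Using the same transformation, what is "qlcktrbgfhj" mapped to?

tbfj

The rule is to delete the first 3 characters, then keep every other character starting from the second (positions 2nd, 4th, 6th, ...).
Applying both steps to "qlcktrbgfhj": "ktrbgfhj", then "tbfj".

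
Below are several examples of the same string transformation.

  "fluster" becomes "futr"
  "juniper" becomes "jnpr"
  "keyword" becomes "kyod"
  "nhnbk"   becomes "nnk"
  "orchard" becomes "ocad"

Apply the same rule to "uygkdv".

ugd

The rule is to keep every other character starting from the first (positions 1st, 3rd, 5th, ...).
"uygkdv" → "ugd".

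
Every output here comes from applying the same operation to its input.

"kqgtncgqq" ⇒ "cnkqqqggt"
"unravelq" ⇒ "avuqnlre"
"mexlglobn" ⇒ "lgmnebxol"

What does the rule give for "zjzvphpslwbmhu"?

pszujhzmvbpwhl

The pattern: take characters alternately from the front and the back (1st, last, 2nd, 2nd-last, ...), then move the last 2 characters to the front (rotate right by 2).
For "zjzvphpslwbmhu", step one produces "zujhzmvbpwhlps"; step two turns that into "pszujhzmvbpwhl".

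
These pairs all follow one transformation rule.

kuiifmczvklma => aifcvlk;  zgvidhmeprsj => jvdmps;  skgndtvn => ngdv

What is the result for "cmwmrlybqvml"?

Each output is the input with this applied: swap the first and last characters, then keep every other character starting from the first (positions 1st, 3rd, 5th, ...).
Working it through for "cmwmrlybqvml": intermediate "lmwmrlybqvmc", final "lwryqm".

lwryqm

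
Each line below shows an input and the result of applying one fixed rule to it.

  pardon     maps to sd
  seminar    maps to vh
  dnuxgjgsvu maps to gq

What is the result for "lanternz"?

od

Looking at the pairs, the operation is to shift every letter 3 places forward in the alphabet (wrapping around), then keep only the first 2 characters.
For "lanternz" the result is "od".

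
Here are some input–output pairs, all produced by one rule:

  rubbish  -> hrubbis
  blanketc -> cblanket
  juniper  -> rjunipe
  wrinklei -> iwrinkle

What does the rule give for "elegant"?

telegan

In each case the input is transformed by: move the last character to the front.
"elegant" → "telegan".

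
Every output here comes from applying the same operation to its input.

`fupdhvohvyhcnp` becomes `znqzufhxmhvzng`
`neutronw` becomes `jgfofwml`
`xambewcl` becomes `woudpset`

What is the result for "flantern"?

lwjfxdsf

The rule is to shift every letter 8 places backward in the alphabet (wrapping around), then swap the front and back halves of the string.
Applying both steps to "flantern": "xdsflwjf", then "lwjfxdsf".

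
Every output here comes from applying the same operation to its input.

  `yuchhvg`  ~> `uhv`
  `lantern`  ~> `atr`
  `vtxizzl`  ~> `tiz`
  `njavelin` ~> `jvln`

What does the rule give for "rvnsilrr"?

vslr

Rule — keep every other character starting from the second (positions 2nd, 4th, 6th, ...).
So "rvnsilrr" becomes "vslr".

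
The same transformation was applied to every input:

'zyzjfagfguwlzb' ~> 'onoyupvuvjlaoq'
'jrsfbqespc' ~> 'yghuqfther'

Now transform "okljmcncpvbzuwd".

dzaybrcrekqojls

What's happening: shift every letter 11 places backward in the alphabet (wrapping around).
Doing the same to "okljmcncpvbzuwd": "dzaybrcrekqojls".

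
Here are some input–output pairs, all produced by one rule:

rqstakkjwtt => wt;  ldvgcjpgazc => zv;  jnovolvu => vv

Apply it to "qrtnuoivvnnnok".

vv

What's happening: sort the characters into reverse alphabetical order, then keep only the first 2 characters.
"qrtnuoivvnnnok" → "vvutrqoonnnnki" → "vv".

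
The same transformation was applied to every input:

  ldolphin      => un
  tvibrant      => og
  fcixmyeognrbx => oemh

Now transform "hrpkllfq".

vr

Each output is the input with this applied: shift every letter 6 places forward in the alphabet (wrapping around), then keep one character in every 3, starting at position 3 (positions 3rd, 6th, 9th, ...).
"hrpkllfq" → "nxvqrrlw" → "vr".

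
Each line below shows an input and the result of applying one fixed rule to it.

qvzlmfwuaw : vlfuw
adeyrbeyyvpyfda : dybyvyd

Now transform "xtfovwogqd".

In each case the input is transformed by: keep every other character starting from the second (positions 2nd, 4th, 6th, ...).
On "xtfovwogqd" that produces "towgd".

towgd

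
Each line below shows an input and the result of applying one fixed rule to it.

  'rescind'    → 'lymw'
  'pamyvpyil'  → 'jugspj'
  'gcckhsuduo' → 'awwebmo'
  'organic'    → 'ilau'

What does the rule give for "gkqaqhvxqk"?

aekukbp

Looking at the pairs, the operation is to shift every letter 6 places backward in the alphabet (wrapping around), then delete the last 3 characters.
"gkqaqhvxqk" → "aekukbprke" → "aekukbp".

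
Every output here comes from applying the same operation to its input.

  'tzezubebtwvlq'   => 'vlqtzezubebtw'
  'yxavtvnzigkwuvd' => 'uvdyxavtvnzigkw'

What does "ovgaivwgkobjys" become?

jysovgaivwgkob

Looking at the pairs, the operation is to move the last 3 characters to the front (rotate right by 3).
For "ovgaivwgkobjys" the result is "jysovgaivwgkob".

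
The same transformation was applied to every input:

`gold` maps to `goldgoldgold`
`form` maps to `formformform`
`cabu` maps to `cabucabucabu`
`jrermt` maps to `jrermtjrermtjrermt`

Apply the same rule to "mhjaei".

Rule — write the whole string 3 times in a row.
So "mhjaei" becomes "mhjaeimhjaeimhjaei".

mhjaeimhjaeimhjaei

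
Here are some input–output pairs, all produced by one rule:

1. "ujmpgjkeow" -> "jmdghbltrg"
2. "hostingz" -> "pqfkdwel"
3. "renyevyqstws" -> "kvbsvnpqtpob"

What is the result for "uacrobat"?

zolyxqrx

Each output is the input with this applied: move the first 2 characters to the end (rotate left by 2), then shift every letter 3 places backward in the alphabet (wrapping around).
Applying both steps to "uacrobat": "crobatua", then "zolyxqrx".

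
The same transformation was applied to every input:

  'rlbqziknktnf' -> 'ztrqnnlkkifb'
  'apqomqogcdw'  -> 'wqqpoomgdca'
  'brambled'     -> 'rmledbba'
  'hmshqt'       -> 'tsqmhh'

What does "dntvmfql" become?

Rule — sort the characters into reverse alphabetical order.
For "dntvmfql" the result is "vtqnmlfd".

vtqnmlfd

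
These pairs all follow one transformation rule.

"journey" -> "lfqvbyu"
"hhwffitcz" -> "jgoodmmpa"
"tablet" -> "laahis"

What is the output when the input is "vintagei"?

lpcpuahn

What's happening: move the last 2 characters to the front (rotate right by 2), then shift every letter 7 places forward in the alphabet (wrapping around).
Starting from "vintagei": after the first operation, "eivintag"; after the second, "lpcpuahn".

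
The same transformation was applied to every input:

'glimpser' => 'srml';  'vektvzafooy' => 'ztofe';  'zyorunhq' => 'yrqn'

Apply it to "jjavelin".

Each output is the input with this applied: keep every other character starting from the second (positions 2nd, 4th, 6th, ...), then sort the characters into reverse alphabetical order.
"jjavelin" → "jvln" → "vnlj".

vnlj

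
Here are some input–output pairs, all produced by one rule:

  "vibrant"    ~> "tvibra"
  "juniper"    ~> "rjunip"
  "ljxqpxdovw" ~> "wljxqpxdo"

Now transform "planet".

tplan

Each output is the input with this applied: move the last 2 characters to the front (rotate right by 2), then delete the first character.
Working it through for "planet": intermediate "etplan", final "tplan".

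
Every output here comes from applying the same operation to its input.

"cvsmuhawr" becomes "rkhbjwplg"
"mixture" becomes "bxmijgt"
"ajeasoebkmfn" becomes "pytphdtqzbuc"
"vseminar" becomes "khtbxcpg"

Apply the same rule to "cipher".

In each case the input is transformed by: shift every letter 11 places backward in the alphabet (wrapping around).
For "cipher" the result is "rxewtg".

rxewtg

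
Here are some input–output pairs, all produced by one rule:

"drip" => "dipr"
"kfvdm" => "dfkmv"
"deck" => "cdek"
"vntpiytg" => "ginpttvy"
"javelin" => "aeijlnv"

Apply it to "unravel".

aelnruv

The transformation: sort the characters into alphabetical order.
Applying that to "unravel" gives "aelnruv".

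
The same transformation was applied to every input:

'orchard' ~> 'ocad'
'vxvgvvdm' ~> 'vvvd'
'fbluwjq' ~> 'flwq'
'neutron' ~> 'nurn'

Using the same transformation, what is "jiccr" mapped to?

jcr

Looking at the pairs, the operation is to keep every other character starting from the first (positions 1st, 3rd, 5th, ...).
"jiccr" → "jcr".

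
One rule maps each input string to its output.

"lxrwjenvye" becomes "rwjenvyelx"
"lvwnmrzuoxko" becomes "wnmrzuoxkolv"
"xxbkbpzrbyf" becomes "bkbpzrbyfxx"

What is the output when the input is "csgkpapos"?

gkpaposcs

The transformation: move the first 2 characters to the end (rotate left by 2).
Doing the same to "csgkpapos": "gkpaposcs".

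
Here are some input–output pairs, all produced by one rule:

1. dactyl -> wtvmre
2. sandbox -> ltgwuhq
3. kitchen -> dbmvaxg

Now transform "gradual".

zktwnte

Rule — shift every letter 7 places backward in the alphabet (wrapping around).
For "gradual" the result is "zktwnte".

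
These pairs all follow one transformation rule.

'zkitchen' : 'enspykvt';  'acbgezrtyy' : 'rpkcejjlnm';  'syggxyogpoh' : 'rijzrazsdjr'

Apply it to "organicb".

lytnmzcr

Rule — shift every letter 11 places forward in the alphabet (wrapping around), then move the first 3 characters to the end (rotate left by 3).
"organicb" → "zcrlytnm" → "lytnmzcr".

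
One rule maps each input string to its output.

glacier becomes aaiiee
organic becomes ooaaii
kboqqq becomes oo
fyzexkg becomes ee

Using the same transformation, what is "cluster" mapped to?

What's happening: double every character, then keep only the vowels.
For "cluster" the result is "uuee".
(Check on "organic": → "oorrggaanniicc" → "ooaaii" ✓)

uuee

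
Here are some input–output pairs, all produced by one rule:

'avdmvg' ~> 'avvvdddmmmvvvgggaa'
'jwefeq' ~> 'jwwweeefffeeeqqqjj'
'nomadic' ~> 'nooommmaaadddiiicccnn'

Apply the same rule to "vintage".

viiinnntttaaagggeeevv

The pattern: repeat every character 3 times, then move the first 2 characters to the end (rotate left by 2).
"vintage" → "vvviiinnntttaaagggeee" → "viiinnntttaaagggeeevv".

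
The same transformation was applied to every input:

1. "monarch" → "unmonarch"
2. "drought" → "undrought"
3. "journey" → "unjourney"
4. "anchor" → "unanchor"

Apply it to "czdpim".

unczdpim

The pattern: prepend "un".
Applying that to "czdpim" gives "unczdpim".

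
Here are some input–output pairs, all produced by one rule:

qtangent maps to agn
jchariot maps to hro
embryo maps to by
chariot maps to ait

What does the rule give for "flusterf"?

utr

Rule — keep every other character starting from the first (positions 1st, 3rd, 5th, ...), then delete the first character.
Doing the same to "flusterf": "utr".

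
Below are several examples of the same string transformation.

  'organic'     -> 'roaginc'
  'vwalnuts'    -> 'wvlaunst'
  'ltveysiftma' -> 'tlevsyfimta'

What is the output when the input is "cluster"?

lcsuetr

In each case the input is transformed by: swap each adjacent pair of characters (1↔2, 3↔4, ...).
So "cluster" becomes "lcsuetr".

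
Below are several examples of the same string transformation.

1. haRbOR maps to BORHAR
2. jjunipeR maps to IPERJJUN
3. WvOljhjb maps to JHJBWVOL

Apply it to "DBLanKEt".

NKETDBLA

What's happening: swap the front and back halves of the string, then convert every letter to uppercase.
"DBLanKEt" → "nKEtDBLa" → "NKETDBLA".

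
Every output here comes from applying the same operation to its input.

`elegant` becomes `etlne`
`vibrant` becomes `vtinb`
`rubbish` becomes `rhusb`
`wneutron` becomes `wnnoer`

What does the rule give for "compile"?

The transformation: take characters alternately from the front and the back (1st, last, 2nd, 2nd-last, ...), then delete the last 2 characters.
For "compile", step one produces "ceolmip"; step two turns that into "ceolm".

ceolm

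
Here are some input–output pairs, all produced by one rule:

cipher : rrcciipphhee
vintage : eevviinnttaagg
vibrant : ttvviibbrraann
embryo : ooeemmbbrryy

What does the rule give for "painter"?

rrppaaiinnttee

The rule is to double every character, then move the last 2 characters to the front (rotate right by 2).
So "painter" becomes "rrppaaiinnttee".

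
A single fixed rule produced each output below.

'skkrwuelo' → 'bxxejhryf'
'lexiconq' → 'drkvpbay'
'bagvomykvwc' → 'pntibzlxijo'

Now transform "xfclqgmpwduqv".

In each case the input is transformed by: shift every letter 13 places forward in the alphabet (wrapping around) — i.e. ROT13, then swap the first and last characters.
"xfclqgmpwduqv" → "kspydtzcjqhdi" → "ispydtzcjqhdk".

ispydtzcjqhdk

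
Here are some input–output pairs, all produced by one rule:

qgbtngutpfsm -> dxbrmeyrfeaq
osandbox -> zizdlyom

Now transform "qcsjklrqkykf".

vqbnduvwcbvj

Looking at the pairs, the operation is to move the last 2 characters to the front (rotate right by 2), then shift every letter 11 places forward in the alphabet (wrapping around).
On "qcsjklrqkykf": the first step gives "kfqcsjklrqky", and the second then gives "vqbnduvwcbvj".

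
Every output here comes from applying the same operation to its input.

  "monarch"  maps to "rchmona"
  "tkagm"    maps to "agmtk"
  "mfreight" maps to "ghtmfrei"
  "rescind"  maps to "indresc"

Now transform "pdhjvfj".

Rule — move the last 3 characters to the front (rotate right by 3).
Applying that to "pdhjvfj" gives "vfjpdhj".

vfjpdhj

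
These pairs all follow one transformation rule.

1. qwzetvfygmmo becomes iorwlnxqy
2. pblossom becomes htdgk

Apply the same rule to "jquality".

bimsd

The transformation: delete the last 3 characters, then shift every letter 8 places backward in the alphabet (wrapping around).
Starting from "jquality": after the first operation, "jqual"; after the second, "bimsd".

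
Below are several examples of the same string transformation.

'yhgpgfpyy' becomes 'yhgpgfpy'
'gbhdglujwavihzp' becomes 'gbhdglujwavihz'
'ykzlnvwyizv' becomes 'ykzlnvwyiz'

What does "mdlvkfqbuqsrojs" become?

The rule is to delete the last character.
So "mdlvkfqbuqsrojs" becomes "mdlvkfqbuqsroj".

mdlvkfqbuqsroj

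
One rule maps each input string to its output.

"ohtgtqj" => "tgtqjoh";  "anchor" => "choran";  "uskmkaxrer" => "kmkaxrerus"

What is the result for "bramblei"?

The pattern: move the first 2 characters to the end (rotate left by 2).
"bramblei" → "ambleibr".

ambleibr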